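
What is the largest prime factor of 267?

267 = 3 · 89
89 is prime.
So 267 = 3 · 89; the largest prime factor is 89.

89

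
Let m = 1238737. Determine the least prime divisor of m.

1238737 is odd.
Digit sum 31, not divisible by 3.
Ends in 7: not divisible by 5.
7: 1238737 = 7·176962 + 3
11: 1238737 = 11·112612 + 5
13: 1238737 = 13·95287 + 6
17: 1238737 = 17·72866 + 15
19: 1238737 = 19·65196 + 13
23: 1238737 = 23·53858 + 3
29: 1238737 = 29·42715 + 2
31: 1238737 = 31·39959 + 8
37: 1238737 = 37·33479 + 14
41: 1238737 = 41·30213 + 4
43: 1238737 = 43·28807 + 36
47: 1238737 = 47·26356 + 5
53: 1238737 = 53·23372 + 21
59: 1238737 = 59·20995 + 32
61: 1238737 = 61·20307 + 10
67: 1238737 = 67·18488 + 41
71: 1238737 = 71·17447

71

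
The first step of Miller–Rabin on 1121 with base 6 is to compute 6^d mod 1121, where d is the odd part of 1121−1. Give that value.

1121 − 1 = 1120 = 2^5 · 35, so d = 35.
6^1 ≡ 6 (mod 1121)
6^2 ≡ 6^2 = 36 ≡ 36 (mod 1121)
6^4 ≡ 36^2 = 1296 ≡ 175 (mod 1121)
6^8 ≡ 175^2 = 30625 ≡ 358 (mod 1121)
6^16 ≡ 358^2 = 128164 ≡ 370 (mod 1121)
6^32 ≡ 370^2 = 136900 ≡ 138 (mod 1121)
35 = 32 + 2 + 1 in binary powers of 2.
So 6^35 ≡ 138 · 36 · 6 ≡ 662 (mod 1121).
Squaring chain: 662 → 1054 → 5 → 25 → 625; never reaches −1, so base 6 is a Miller–Rabin witness that 1121 is composite.

662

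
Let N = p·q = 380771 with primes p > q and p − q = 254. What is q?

Since p = q + 254, we have 380771 = q(q + 254), so q² + 254q − 380771 = 0.
Discriminant: 254² + 4·380771 = 64516 + 1523084 = 1587600; √1587600 = 1260.
q = (−254 + 1260)/2 = 503, and p = q + 254 = 757.
Check: 503 · 757 = 380771.

503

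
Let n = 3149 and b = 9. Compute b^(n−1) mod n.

9^1 ≡ 9 (mod 3149)
9^2 ≡ 9^2 = 81 ≡ 81 (mod 3149)
9^4 ≡ 81^2 = 6561 ≡ 263 (mod 3149)
9^8 ≡ 263^2 = 69169 ≡ 3040 (mod 3149)
9^16 ≡ 3040^2 = 9241600 ≡ 2434 (mod 3149)
9^32 ≡ 2434^2 = 5924356 ≡ 1087 (mod 3149)
9^64 ≡ 1087^2 = 1181569 ≡ 694 (mod 3149)
9^128 ≡ 694^2 = 481636 ≡ 2988 (mod 3149)
9^256 ≡ 2988^2 = 8928144 ≡ 729 (mod 3149)
9^512 ≡ 729^2 = 531441 ≡ 2409 (mod 3149)
9^1024 ≡ 2409^2 = 5803281 ≡ 2823 (mod 3149)
9^2048 ≡ 2823^2 = 7969329 ≡ 2359 (mod 3149)
3148 = 2048 + 1024 + 64 + 8 + 4 in binary powers of 2.
So 9^3148 ≡ 2359 · 2823 · 694 · 3040 · 263 ≡ 2493 (mod 3149).
Since 2493 ≠ 1, base 9 is a Fermat witness: 3149 is composite.

2493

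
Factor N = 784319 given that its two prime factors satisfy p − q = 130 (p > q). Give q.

Since p = q + 130, we have 784319 = q(q + 130), so q² + 130q − 784319 = 0.
Discriminant: 130² + 4·784319 = 16900 + 3137276 = 3154176; √3154176 = 1776.
q = (−130 + 1776)/2 = 823, and p = q + 130 = 953.
Check: 823 · 953 = 784319.

823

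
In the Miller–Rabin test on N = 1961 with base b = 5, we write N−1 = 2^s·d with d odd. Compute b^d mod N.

775

1961 − 1 = 1960 = 2^3 · 245, so d = 245.
5^1 ≡ 5 (mod 1961)
5^2 ≡ 5^2 = 25 ≡ 25 (mod 1961)
5^4 ≡ 25^2 = 625 ≡ 625 (mod 1961)
5^8 ≡ 625^2 = 390625 ≡ 386 (mod 1961)
5^16 ≡ 386^2 = 148996 ≡ 1921 (mod 1961)
5^32 ≡ 1921^2 = 3690241 ≡ 1600 (mod 1961)
5^64 ≡ 1600^2 = 2560000 ≡ 895 (mod 1961)
5^128 ≡ 895^2 = 801025 ≡ 937 (mod 1961)
245 = 128 + 64 + 32 + 16 + 4 + 1 in binary powers of 2.
So 5^245 ≡ 937 · 895 · 1600 · 1921 · 625 · 5 ≡ 775 (mod 1961).
Squaring chain: 775 → 559 → 682; never reaches −1, so base 5 is a Miller–Rabin witness that 1961 is composite.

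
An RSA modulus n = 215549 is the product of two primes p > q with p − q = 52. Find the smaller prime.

439

Since p = q + 52, we have 215549 = q(q + 52), so q² + 52q − 215549 = 0.
Discriminant: 52² + 4·215549 = 2704 + 862196 = 864900; √864900 = 930.
q = (−52 + 930)/2 = 439, and p = q + 52 = 491.
Check: 439 · 491 = 215549.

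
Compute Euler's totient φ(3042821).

Factor: 3042821 = 89 · 179 · 191.
φ(3042821) = (89−1) · (179−1) · (191−1) = 88 · 178 · 190 = 2976160.

2976160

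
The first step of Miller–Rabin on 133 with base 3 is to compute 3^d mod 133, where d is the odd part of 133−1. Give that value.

69

133 − 1 = 132 = 2^2 · 33, so d = 33.
3^1 ≡ 3 (mod 133)
3^2 ≡ 3^2 = 9 ≡ 9 (mod 133)
3^4 ≡ 9^2 = 81 ≡ 81 (mod 133)
3^8 ≡ 81^2 = 6561 ≡ 44 (mod 133)
3^16 ≡ 44^2 = 1936 ≡ 74 (mod 133)
3^32 ≡ 74^2 = 5476 ≡ 23 (mod 133)
33 = 32 + 1 in binary powers of 2.
So 3^33 ≡ 23 · 3 ≡ 69 (mod 133).
Squaring chain: 69 → 106; never reaches −1, so base 3 is a Miller–Rabin witness that 133 is composite.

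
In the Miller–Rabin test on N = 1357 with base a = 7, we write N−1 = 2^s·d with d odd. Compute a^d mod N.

84

1357 − 1 = 1356 = 2^2 · 339, so d = 339.
7^1 ≡ 7 (mod 1357)
7^2 ≡ 7^2 = 49 ≡ 49 (mod 1357)
7^4 ≡ 49^2 = 2401 ≡ 1044 (mod 1357)
7^8 ≡ 1044^2 = 1089936 ≡ 265 (mod 1357)
7^16 ≡ 265^2 = 70225 ≡ 1018 (mod 1357)
7^32 ≡ 1018^2 = 1036324 ≡ 933 (mod 1357)
7^64 ≡ 933^2 = 870489 ≡ 652 (mod 1357)
7^128 ≡ 652^2 = 425104 ≡ 363 (mod 1357)
7^256 ≡ 363^2 = 131769 ≡ 140 (mod 1357)
339 = 256 + 64 + 16 + 2 + 1 in binary powers of 2.
So 7^339 ≡ 140 · 652 · 1018 · 49 · 7 ≡ 84 (mod 1357).
Squaring chain: 84 → 271; never reaches −1, so base 7 is a Miller–Rabin witness that 1357 is composite.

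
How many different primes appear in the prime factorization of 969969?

6

969969 = 3 · 323323
323323 = 7 · 46189
46189 = 11 · 4199
4199 = 13 · 323
323 = 17 · 19
969969 = 3 · 7 · 11 · 13 · 17 · 19, which has 6 distinct prime factors.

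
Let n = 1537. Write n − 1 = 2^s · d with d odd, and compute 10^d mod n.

1000

1537 − 1 = 1536 = 2^9 · 3, so d = 3.
10^1 ≡ 10 (mod 1537)
10^2 ≡ 10^2 = 100 ≡ 100 (mod 1537)
3 = 2 + 1 in binary powers of 2.
So 10^3 ≡ 100 · 10 ≡ 1000 (mod 1537).
Squaring chain: 1000 → 950 → 281 → 574 → 558 → 890 → 545 → 384 → 1441; never reaches −1, so base 10 is a Miller–Rabin witness that 1537 is composite.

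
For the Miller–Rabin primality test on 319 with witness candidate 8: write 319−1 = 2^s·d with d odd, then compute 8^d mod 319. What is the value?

205

319 − 1 = 318 = 2^1 · 159, so d = 159.
8^1 ≡ 8 (mod 319)
8^2 ≡ 8^2 = 64 ≡ 64 (mod 319)
8^4 ≡ 64^2 = 4096 ≡ 268 (mod 319)
8^8 ≡ 268^2 = 71824 ≡ 49 (mod 319)
8^16 ≡ 49^2 = 2401 ≡ 168 (mod 319)
8^32 ≡ 168^2 = 28224 ≡ 152 (mod 319)
8^64 ≡ 152^2 = 23104 ≡ 136 (mod 319)
8^128 ≡ 136^2 = 18496 ≡ 313 (mod 319)
159 = 128 + 16 + 8 + 4 + 2 + 1 in binary powers of 2.
So 8^159 ≡ 313 · 168 · 49 · 268 · 64 · 8 ≡ 205 (mod 319).
Squaring chain: 205; never reaches −1, so base 8 is a Miller–Rabin witness that 319 is composite.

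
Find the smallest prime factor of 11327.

11327 is odd.
Digit sum 14, not divisible by 3.
Ends in 7: not divisible by 5.
7: 11327 = 7·1618 + 1
11: 11327 = 11·1029 + 8
13: 11327 = 13·871 + 4
17: 11327 = 17·666 + 5
19: 11327 = 19·596 + 3
23: 11327 = 23·492 + 11
29: 11327 = 29·390 + 17
31: 11327 = 31·365 + 12
37: 11327 = 37·306 + 5
41: 11327 = 41·276 + 11
43: 11327 = 43·263 + 18
47: 11327 = 47·241

47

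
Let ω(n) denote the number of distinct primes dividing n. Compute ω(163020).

6

163020 = 2^2 · 40755
40755 = 3 · 13585
13585 = 5 · 2717
2717 = 11 · 247
247 = 13 · 19
163020 = 2^2 · 3 · 5 · 11 · 13 · 19, which has 6 distinct prime factors.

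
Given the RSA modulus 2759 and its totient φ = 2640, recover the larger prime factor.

89

φ(n) = (p−1)(q−1) = n − (p+q) + 1, so p + q = 2759 − 2640 + 1 = 120.
p and q are the roots of t² − 120t + 2759 = 0.
Discriminant: 120² − 4·2759 = 14400 − 11036 = 3364; √3364 = 58.
q = (120 − 58)/2 = 31, p = (120 + 58)/2 = 89.
Check: 31 · 89 = 2759.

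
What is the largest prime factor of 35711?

67

35711 = 13 · 2747
2747 = 41 · 67
67 is prime.
So 35711 = 13 · 41 · 67; the largest prime factor is 67.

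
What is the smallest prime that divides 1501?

1501 is odd.
Digit sum 7, not divisible by 3.
Ends in 1: not divisible by 5.
7: 1501 = 7·214 + 3
11: 1501 = 11·136 + 5
13: 1501 = 13·115 + 6
17: 1501 = 17·88 + 5
19: 1501 = 19·79

19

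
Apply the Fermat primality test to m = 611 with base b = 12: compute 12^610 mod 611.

12^1 ≡ 12 (mod 611)
12^2 ≡ 12^2 = 144 ≡ 144 (mod 611)
12^4 ≡ 144^2 = 20736 ≡ 573 (mod 611)
12^8 ≡ 573^2 = 328329 ≡ 222 (mod 611)
12^16 ≡ 222^2 = 49284 ≡ 404 (mod 611)
12^32 ≡ 404^2 = 163216 ≡ 79 (mod 611)
12^64 ≡ 79^2 = 6241 ≡ 131 (mod 611)
12^128 ≡ 131^2 = 17161 ≡ 53 (mod 611)
12^256 ≡ 53^2 = 2809 ≡ 365 (mod 611)
12^512 ≡ 365^2 = 133225 ≡ 27 (mod 611)
610 = 512 + 64 + 32 + 2 in binary powers of 2.
So 12^610 ≡ 27 · 131 · 79 · 144 ≡ 118 (mod 611).
Since 118 ≠ 1, base 12 is a Fermat witness: 611 is composite.

118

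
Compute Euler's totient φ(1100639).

Factor: 1100639 = 37 · 151 · 197.
φ(1100639) = (37−1) · (151−1) · (197−1) = 36 · 150 · 196 = 1058400.

1058400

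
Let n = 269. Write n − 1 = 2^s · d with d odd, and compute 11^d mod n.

268

269 − 1 = 268 = 2^2 · 67, so d = 67.
11^1 ≡ 11 (mod 269)
11^2 ≡ 11^2 = 121 ≡ 121 (mod 269)
11^4 ≡ 121^2 = 14641 ≡ 115 (mod 269)
11^8 ≡ 115^2 = 13225 ≡ 44 (mod 269)
11^16 ≡ 44^2 = 1936 ≡ 53 (mod 269)
11^32 ≡ 53^2 = 2809 ≡ 119 (mod 269)
11^64 ≡ 119^2 = 14161 ≡ 173 (mod 269)
67 = 64 + 2 + 1 in binary powers of 2.
So 11^67 ≡ 173 · 121 · 11 ≡ 268 (mod 269).
Since 11^d ≡ 268 (mod 269), base 11 does not prove 269 composite.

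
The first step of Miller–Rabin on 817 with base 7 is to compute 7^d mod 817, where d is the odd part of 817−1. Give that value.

817 − 1 = 816 = 2^4 · 51, so d = 51.
7^1 ≡ 7 (mod 817)
7^2 ≡ 7^2 = 49 ≡ 49 (mod 817)
7^4 ≡ 49^2 = 2401 ≡ 767 (mod 817)
7^8 ≡ 767^2 = 588289 ≡ 49 (mod 817)
7^16 ≡ 49^2 = 2401 ≡ 767 (mod 817)
7^32 ≡ 767^2 = 588289 ≡ 49 (mod 817)
51 = 32 + 16 + 2 + 1 in binary powers of 2.
So 7^51 ≡ 49 · 767 · 49 · 7 ≡ 343 (mod 817).
Squaring chain: 343 → 1 → 1 → 1; never reaches −1, so base 7 is a Miller–Rabin witness that 817 is composite.

343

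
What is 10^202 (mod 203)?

10^1 ≡ 10 (mod 203)
10^2 ≡ 10^2 = 100 ≡ 100 (mod 203)
10^4 ≡ 100^2 = 10000 ≡ 53 (mod 203)
10^8 ≡ 53^2 = 2809 ≡ 170 (mod 203)
10^16 ≡ 170^2 = 28900 ≡ 74 (mod 203)
10^32 ≡ 74^2 = 5476 ≡ 198 (mod 203)
10^64 ≡ 198^2 = 39204 ≡ 25 (mod 203)
10^128 ≡ 25^2 = 625 ≡ 16 (mod 203)
202 = 128 + 64 + 8 + 2 in binary powers of 2.
So 10^202 ≡ 16 · 25 · 170 · 100 ≡ 109 (mod 203).
Since 109 ≠ 1, base 10 is a Fermat witness: 203 is composite.

109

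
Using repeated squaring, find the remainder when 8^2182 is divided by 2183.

8^1 ≡ 8 (mod 2183)
8^2 ≡ 8^2 = 64 ≡ 64 (mod 2183)
8^4 ≡ 64^2 = 4096 ≡ 1913 (mod 2183)
8^8 ≡ 1913^2 = 3659569 ≡ 861 (mod 2183)
8^16 ≡ 861^2 = 741321 ≡ 1284 (mod 2183)
8^32 ≡ 1284^2 = 1648656 ≡ 491 (mod 2183)
8^64 ≡ 491^2 = 241081 ≡ 951 (mod 2183)
8^128 ≡ 951^2 = 904401 ≡ 639 (mod 2183)
8^256 ≡ 639^2 = 408321 ≡ 100 (mod 2183)
8^512 ≡ 100^2 = 10000 ≡ 1268 (mod 2183)
8^1024 ≡ 1268^2 = 1607824 ≡ 1136 (mod 2183)
8^2048 ≡ 1136^2 = 1290496 ≡ 343 (mod 2183)
2182 = 2048 + 128 + 4 + 2 in binary powers of 2.
So 8^2182 ≡ 343 · 639 · 1913 · 64 ≡ 2009 (mod 2183).
Since 2009 ≠ 1, base 8 is a Fermat witness: 2183 is composite.

2009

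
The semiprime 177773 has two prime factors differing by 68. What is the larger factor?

457

Since p = q + 68, we have 177773 = q(q + 68), so q² + 68q − 177773 = 0.
Discriminant: 68² + 4·177773 = 4624 + 711092 = 715716; √715716 = 846.
q = (−68 + 846)/2 = 389, and p = q + 68 = 457.
Check: 389 · 457 = 177773.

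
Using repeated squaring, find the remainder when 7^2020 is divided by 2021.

294

7^1 ≡ 7 (mod 2021)
7^2 ≡ 7^2 = 49 ≡ 49 (mod 2021)
7^4 ≡ 49^2 = 2401 ≡ 380 (mod 2021)
7^8 ≡ 380^2 = 144400 ≡ 909 (mod 2021)
7^16 ≡ 909^2 = 826281 ≡ 1713 (mod 2021)
7^32 ≡ 1713^2 = 2934369 ≡ 1898 (mod 2021)
7^64 ≡ 1898^2 = 3602404 ≡ 982 (mod 2021)
7^128 ≡ 982^2 = 964324 ≡ 307 (mod 2021)
7^256 ≡ 307^2 = 94249 ≡ 1283 (mod 2021)
7^512 ≡ 1283^2 = 1646089 ≡ 995 (mod 2021)
7^1024 ≡ 995^2 = 990025 ≡ 1756 (mod 2021)
2020 = 1024 + 512 + 256 + 128 + 64 + 32 + 4 in binary powers of 2.
So 7^2020 ≡ 1756 · 995 · 1283 · 307 · 982 · 1898 · 380 ≡ 294 (mod 2021).
Since 294 ≠ 1, base 7 is a Fermat witness: 2021 is composite.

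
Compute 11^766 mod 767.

257

11^1 ≡ 11 (mod 767)
11^2 ≡ 11^2 = 121 ≡ 121 (mod 767)
11^4 ≡ 121^2 = 14641 ≡ 68 (mod 767)
11^8 ≡ 68^2 = 4624 ≡ 22 (mod 767)
11^16 ≡ 22^2 = 484 ≡ 484 (mod 767)
11^32 ≡ 484^2 = 234256 ≡ 321 (mod 767)
11^64 ≡ 321^2 = 103041 ≡ 263 (mod 767)
11^128 ≡ 263^2 = 69169 ≡ 139 (mod 767)
11^256 ≡ 139^2 = 19321 ≡ 146 (mod 767)
11^512 ≡ 146^2 = 21316 ≡ 607 (mod 767)
766 = 512 + 128 + 64 + 32 + 16 + 8 + 4 + 2 in binary powers of 2.
So 11^766 ≡ 607 · 139 · 263 · 321 · 484 · 22 · 68 · 121 ≡ 257 (mod 767).
Since 257 ≠ 1, base 11 is a Fermat witness: 767 is composite.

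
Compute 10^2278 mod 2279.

152

10^1 ≡ 10 (mod 2279)
10^2 ≡ 10^2 = 100 ≡ 100 (mod 2279)
10^4 ≡ 100^2 = 10000 ≡ 884 (mod 2279)
10^8 ≡ 884^2 = 781456 ≡ 2038 (mod 2279)
10^16 ≡ 2038^2 = 4153444 ≡ 1106 (mod 2279)
10^32 ≡ 1106^2 = 1223236 ≡ 1692 (mod 2279)
10^64 ≡ 1692^2 = 2862864 ≡ 440 (mod 2279)
10^128 ≡ 440^2 = 193600 ≡ 2164 (mod 2279)
10^256 ≡ 2164^2 = 4682896 ≡ 1830 (mod 2279)
10^512 ≡ 1830^2 = 3348900 ≡ 1049 (mod 2279)
10^1024 ≡ 1049^2 = 1100401 ≡ 1923 (mod 2279)
10^2048 ≡ 1923^2 = 3697929 ≡ 1391 (mod 2279)
2278 = 2048 + 128 + 64 + 32 + 4 + 2 in binary powers of 2.
So 10^2278 ≡ 1391 · 2164 · 440 · 1692 · 884 · 100 ≡ 152 (mod 2279).
Since 152 ≠ 1, base 10 is a Fermat witness: 2279 is composite.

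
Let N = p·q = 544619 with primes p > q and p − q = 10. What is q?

Since p = q + 10, we have 544619 = q(q + 10), so q² + 10q − 544619 = 0.
Discriminant: 10² + 4·544619 = 100 + 2178476 = 2178576; √2178576 = 1476.
q = (−10 + 1476)/2 = 733, and p = q + 10 = 743.
Check: 733 · 743 = 544619.

733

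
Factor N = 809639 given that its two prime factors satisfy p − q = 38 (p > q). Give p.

919

Since p = q + 38, we have 809639 = q(q + 38), so q² + 38q − 809639 = 0.
Discriminant: 38² + 4·809639 = 1444 + 3238556 = 3240000; √3240000 = 1800.
q = (−38 + 1800)/2 = 881, and p = q + 38 = 919.
Check: 881 · 919 = 809639.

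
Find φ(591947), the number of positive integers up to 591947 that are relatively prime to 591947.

570024

Factor: 591947 = 59 · 79 · 127.
φ(591947) = (59−1) · (79−1) · (127−1) = 58 · 78 · 126 = 570024.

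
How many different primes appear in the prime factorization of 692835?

692835 = 3 · 230945
230945 = 5 · 46189
46189 = 11 · 4199
4199 = 13 · 323
323 = 17 · 19
692835 = 3 · 5 · 11 · 13 · 17 · 19, which has 6 distinct prime factors.

6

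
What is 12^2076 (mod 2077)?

560

12^1 ≡ 12 (mod 2077)
12^2 ≡ 12^2 = 144 ≡ 144 (mod 2077)
12^4 ≡ 144^2 = 20736 ≡ 2043 (mod 2077)
12^8 ≡ 2043^2 = 4173849 ≡ 1156 (mod 2077)
12^16 ≡ 1156^2 = 1336336 ≡ 825 (mod 2077)
12^32 ≡ 825^2 = 680625 ≡ 1446 (mod 2077)
12^64 ≡ 1446^2 = 2090916 ≡ 1454 (mod 2077)
12^128 ≡ 1454^2 = 2114116 ≡ 1807 (mod 2077)
12^256 ≡ 1807^2 = 3265249 ≡ 205 (mod 2077)
12^512 ≡ 205^2 = 42025 ≡ 485 (mod 2077)
12^1024 ≡ 485^2 = 235225 ≡ 524 (mod 2077)
12^2048 ≡ 524^2 = 274576 ≡ 412 (mod 2077)
2076 = 2048 + 16 + 8 + 4 in binary powers of 2.
So 12^2076 ≡ 412 · 825 · 1156 · 2043 ≡ 560 (mod 2077).
Since 560 ≠ 1, base 12 is a Fermat witness: 2077 is composite.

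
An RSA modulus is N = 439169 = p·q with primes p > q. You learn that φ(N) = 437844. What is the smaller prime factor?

643

φ(n) = (p−1)(q−1) = n − (p+q) + 1, so p + q = 439169 − 437844 + 1 = 1326.
p and q are the roots of t² − 1326t + 439169 = 0.
Discriminant: 1326² − 4·439169 = 1758276 − 1756676 = 1600; √1600 = 40.
q = (1326 − 40)/2 = 643, p = (1326 + 40)/2 = 683.
Check: 643 · 683 = 439169.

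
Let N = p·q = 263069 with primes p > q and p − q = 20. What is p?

523

Since p = q + 20, we have 263069 = q(q + 20), so q² + 20q − 263069 = 0.
Discriminant: 20² + 4·263069 = 400 + 1052276 = 1052676; √1052676 = 1026.
q = (−20 + 1026)/2 = 503, and p = q + 20 = 523.
Check: 503 · 523 = 263069.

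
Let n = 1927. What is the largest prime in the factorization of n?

47

1927 = 41 · 47
47 is prime.
So 1927 = 41 · 47; the largest prime factor is 47.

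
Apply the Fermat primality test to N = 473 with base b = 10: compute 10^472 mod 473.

23

10^1 ≡ 10 (mod 473)
10^2 ≡ 10^2 = 100 ≡ 100 (mod 473)
10^4 ≡ 100^2 = 10000 ≡ 67 (mod 473)
10^8 ≡ 67^2 = 4489 ≡ 232 (mod 473)
10^16 ≡ 232^2 = 53824 ≡ 375 (mod 473)
10^32 ≡ 375^2 = 140625 ≡ 144 (mod 473)
10^64 ≡ 144^2 = 20736 ≡ 397 (mod 473)
10^128 ≡ 397^2 = 157609 ≡ 100 (mod 473)
10^256 ≡ 100^2 = 10000 ≡ 67 (mod 473)
472 = 256 + 128 + 64 + 16 + 8 in binary powers of 2.
So 10^472 ≡ 67 · 100 · 397 · 375 · 232 ≡ 23 (mod 473).
Since 23 ≠ 1, base 10 is a Fermat witness: 473 is composite.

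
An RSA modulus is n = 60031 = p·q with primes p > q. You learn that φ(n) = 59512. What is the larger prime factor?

347

φ(n) = (p−1)(q−1) = n − (p+q) + 1, so p + q = 60031 − 59512 + 1 = 520.
p and q are the roots of t² − 520t + 60031 = 0.
Discriminant: 520² − 4·60031 = 270400 − 240124 = 30276; √30276 = 174.
q = (520 − 174)/2 = 173, p = (520 + 174)/2 = 347.
Check: 173 · 347 = 60031.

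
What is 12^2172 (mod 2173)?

148

12^1 ≡ 12 (mod 2173)
12^2 ≡ 12^2 = 144 ≡ 144 (mod 2173)
12^4 ≡ 144^2 = 20736 ≡ 1179 (mod 2173)
12^8 ≡ 1179^2 = 1390041 ≡ 1494 (mod 2173)
12^16 ≡ 1494^2 = 2232036 ≡ 365 (mod 2173)
12^32 ≡ 365^2 = 133225 ≡ 672 (mod 2173)
12^64 ≡ 672^2 = 451584 ≡ 1773 (mod 2173)
12^128 ≡ 1773^2 = 3143529 ≡ 1371 (mod 2173)
12^256 ≡ 1371^2 = 1879641 ≡ 2169 (mod 2173)
12^512 ≡ 2169^2 = 4704561 ≡ 16 (mod 2173)
12^1024 ≡ 16^2 = 256 ≡ 256 (mod 2173)
12^2048 ≡ 256^2 = 65536 ≡ 346 (mod 2173)
2172 = 2048 + 64 + 32 + 16 + 8 + 4 in binary powers of 2.
So 12^2172 ≡ 346 · 1773 · 672 · 365 · 1494 · 1179 ≡ 148 (mod 2173).
Since 148 ≠ 1, base 12 is a Fermat witness: 2173 is composite.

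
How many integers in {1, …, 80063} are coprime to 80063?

75284

Factor: 80063 = 23 · 59^2.
φ(80063) = (23−1) · 59^1·(59−1) = 22 · 3422 = 75284.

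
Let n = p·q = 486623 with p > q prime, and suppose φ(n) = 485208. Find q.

φ(n) = (p−1)(q−1) = n − (p+q) + 1, so p + q = 486623 − 485208 + 1 = 1416.
p and q are the roots of t² − 1416t + 486623 = 0.
Discriminant: 1416² − 4·486623 = 2005056 − 1946492 = 58564; √58564 = 242.
q = (1416 − 242)/2 = 587, p = (1416 + 242)/2 = 829.
Check: 587 · 829 = 486623.

587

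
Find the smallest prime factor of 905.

905 is odd.
Digit sum 14, not divisible by 3.
Ends in 5: divisible by 5.

5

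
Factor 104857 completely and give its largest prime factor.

97

104857 = 23 · 4559
4559 = 47 · 97
97 is prime.
So 104857 = 23 · 47 · 97; the largest prime factor is 97.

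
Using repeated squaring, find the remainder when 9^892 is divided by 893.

9^1 ≡ 9 (mod 893)
9^2 ≡ 9^2 = 81 ≡ 81 (mod 893)
9^4 ≡ 81^2 = 6561 ≡ 310 (mod 893)
9^8 ≡ 310^2 = 96100 ≡ 549 (mod 893)
9^16 ≡ 549^2 = 301401 ≡ 460 (mod 893)
9^32 ≡ 460^2 = 211600 ≡ 852 (mod 893)
9^64 ≡ 852^2 = 725904 ≡ 788 (mod 893)
9^128 ≡ 788^2 = 620944 ≡ 309 (mod 893)
9^256 ≡ 309^2 = 95481 ≡ 823 (mod 893)
9^512 ≡ 823^2 = 677329 ≡ 435 (mod 893)
892 = 512 + 256 + 64 + 32 + 16 + 8 + 4 in binary powers of 2.
So 9^892 ≡ 435 · 823 · 788 · 852 · 460 · 549 · 310 ≡ 788 (mod 893).
Since 788 ≠ 1, base 9 is a Fermat witness: 893 is composite.

788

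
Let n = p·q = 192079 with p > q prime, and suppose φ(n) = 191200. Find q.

401

φ(n) = (p−1)(q−1) = n − (p+q) + 1, so p + q = 192079 − 191200 + 1 = 880.
p and q are the roots of t² − 880t + 192079 = 0.
Discriminant: 880² − 4·192079 = 774400 − 768316 = 6084; √6084 = 78.
q = (880 − 78)/2 = 401, p = (880 + 78)/2 = 479.
Check: 401 · 479 = 192079.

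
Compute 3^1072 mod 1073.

848

3^1 ≡ 3 (mod 1073)
3^2 ≡ 3^2 = 9 ≡ 9 (mod 1073)
3^4 ≡ 9^2 = 81 ≡ 81 (mod 1073)
3^8 ≡ 81^2 = 6561 ≡ 123 (mod 1073)
3^16 ≡ 123^2 = 15129 ≡ 107 (mod 1073)
3^32 ≡ 107^2 = 11449 ≡ 719 (mod 1073)
3^64 ≡ 719^2 = 516961 ≡ 848 (mod 1073)
3^128 ≡ 848^2 = 719104 ≡ 194 (mod 1073)
3^256 ≡ 194^2 = 37636 ≡ 81 (mod 1073)
3^512 ≡ 81^2 = 6561 ≡ 123 (mod 1073)
3^1024 ≡ 123^2 = 15129 ≡ 107 (mod 1073)
1072 = 1024 + 32 + 16 in binary powers of 2.
So 3^1072 ≡ 107 · 719 · 107 ≡ 848 (mod 1073).
Since 848 ≠ 1, base 3 is a Fermat witness: 1073 is composite.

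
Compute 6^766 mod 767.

641

6^1 ≡ 6 (mod 767)
6^2 ≡ 6^2 = 36 ≡ 36 (mod 767)
6^4 ≡ 36^2 = 1296 ≡ 529 (mod 767)
6^8 ≡ 529^2 = 279841 ≡ 653 (mod 767)
6^16 ≡ 653^2 = 426409 ≡ 724 (mod 767)
6^32 ≡ 724^2 = 524176 ≡ 315 (mod 767)
6^64 ≡ 315^2 = 99225 ≡ 282 (mod 767)
6^128 ≡ 282^2 = 79524 ≡ 523 (mod 767)
6^256 ≡ 523^2 = 273529 ≡ 477 (mod 767)
6^512 ≡ 477^2 = 227529 ≡ 497 (mod 767)
766 = 512 + 128 + 64 + 32 + 16 + 8 + 4 + 2 in binary powers of 2.
So 6^766 ≡ 497 · 523 · 282 · 315 · 724 · 653 · 529 · 36 ≡ 641 (mod 767).
Since 641 ≠ 1, base 6 is a Fermat witness: 767 is composite.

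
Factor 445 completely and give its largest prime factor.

89

445 = 5 · 89
89 is prime.
So 445 = 5 · 89; the largest prime factor is 89.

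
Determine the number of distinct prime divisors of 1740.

1740 = 2^2 · 435
435 = 3 · 145
145 = 5 · 29
1740 = 2^2 · 3 · 5 · 29, which has 4 distinct prime factors.

4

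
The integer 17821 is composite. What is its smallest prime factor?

71

17821 is odd.
Digit sum 19, not divisible by 3.
Ends in 1: not divisible by 5.
7: 17821 = 7·2545 + 6
11: 17821 = 11·1620 + 1
13: 17821 = 13·1370 + 11
17: 17821 = 17·1048 + 5
19: 17821 = 19·937 + 18
23: 17821 = 23·774 + 19
29: 17821 = 29·614 + 15
31: 17821 = 31·574 + 27
37: 17821 = 37·481 + 24
41: 17821 = 41·434 + 27
43: 17821 = 43·414 + 19
47: 17821 = 47·379 + 8
53: 17821 = 53·336 + 13
59: 17821 = 59·302 + 3
61: 17821 = 61·292 + 9
67: 17821 = 67·265 + 66
71: 17821 = 71·251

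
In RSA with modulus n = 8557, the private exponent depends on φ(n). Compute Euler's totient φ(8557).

8316

Factor: 8557 = 43 · 199.
φ(8557) = (43−1) · (199−1) = 42 · 198 = 8316.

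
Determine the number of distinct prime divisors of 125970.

125970 = 2 · 62985
62985 = 3 · 20995
20995 = 5 · 4199
4199 = 13 · 323
323 = 17 · 19
125970 = 2 · 3 · 5 · 13 · 17 · 19, which has 6 distinct prime factors.

6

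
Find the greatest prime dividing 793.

61

793 = 13 · 61
61 is prime.
So 793 = 13 · 61; the largest prime factor is 61.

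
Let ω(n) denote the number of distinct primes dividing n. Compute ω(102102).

6

102102 = 2 · 51051
51051 = 3 · 17017
17017 = 7 · 2431
2431 = 11 · 221
221 = 13 · 17
102102 = 2 · 3 · 7 · 11 · 13 · 17, which has 6 distinct prime factors.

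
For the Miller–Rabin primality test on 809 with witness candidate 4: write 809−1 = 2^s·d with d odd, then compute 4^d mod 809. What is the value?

809 − 1 = 808 = 2^3 · 101, so d = 101.
4^1 ≡ 4 (mod 809)
4^2 ≡ 4^2 = 16 ≡ 16 (mod 809)
4^4 ≡ 16^2 = 256 ≡ 256 (mod 809)
4^8 ≡ 256^2 = 65536 ≡ 7 (mod 809)
4^16 ≡ 7^2 = 49 ≡ 49 (mod 809)
4^32 ≡ 49^2 = 2401 ≡ 783 (mod 809)
4^64 ≡ 783^2 = 613089 ≡ 676 (mod 809)
101 = 64 + 32 + 4 + 1 in binary powers of 2.
So 4^101 ≡ 676 · 783 · 256 · 4 ≡ 808 (mod 809).
Since 4^d ≡ 808 (mod 809), base 4 does not prove 809 composite.

808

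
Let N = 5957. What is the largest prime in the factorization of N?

5957 = 7 · 851
851 = 23 · 37
37 is prime.
So 5957 = 7 · 23 · 37; the largest prime factor is 37.

37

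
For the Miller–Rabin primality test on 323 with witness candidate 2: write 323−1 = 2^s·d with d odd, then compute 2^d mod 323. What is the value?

323 − 1 = 322 = 2^1 · 161, so d = 161.
2^1 ≡ 2 (mod 323)
2^2 ≡ 2^2 = 4 ≡ 4 (mod 323)
2^4 ≡ 4^2 = 16 ≡ 16 (mod 323)
2^8 ≡ 16^2 = 256 ≡ 256 (mod 323)
2^16 ≡ 256^2 = 65536 ≡ 290 (mod 323)
2^32 ≡ 290^2 = 84100 ≡ 120 (mod 323)
2^64 ≡ 120^2 = 14400 ≡ 188 (mod 323)
2^128 ≡ 188^2 = 35344 ≡ 137 (mod 323)
161 = 128 + 32 + 1 in binary powers of 2.
So 2^161 ≡ 137 · 120 · 2 ≡ 257 (mod 323).
Squaring chain: 257; never reaches −1, so base 2 is a Miller–Rabin witness that 323 is composite.

257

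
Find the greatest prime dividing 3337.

3337 = 47 · 71
71 is prime.
So 3337 = 47 · 71; the largest prime factor is 71.

71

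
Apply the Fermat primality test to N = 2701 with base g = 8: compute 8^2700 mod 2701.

1

8^1 ≡ 8 (mod 2701)
8^2 ≡ 8^2 = 64 ≡ 64 (mod 2701)
8^4 ≡ 64^2 = 4096 ≡ 1395 (mod 2701)
8^8 ≡ 1395^2 = 1946025 ≡ 1305 (mod 2701)
8^16 ≡ 1305^2 = 1703025 ≡ 1395 (mod 2701)
8^32 ≡ 1395^2 = 1946025 ≡ 1305 (mod 2701)
8^64 ≡ 1305^2 = 1703025 ≡ 1395 (mod 2701)
8^128 ≡ 1395^2 = 1946025 ≡ 1305 (mod 2701)
8^256 ≡ 1305^2 = 1703025 ≡ 1395 (mod 2701)
8^512 ≡ 1395^2 = 1946025 ≡ 1305 (mod 2701)
8^1024 ≡ 1305^2 = 1703025 ≡ 1395 (mod 2701)
8^2048 ≡ 1395^2 = 1946025 ≡ 1305 (mod 2701)
2700 = 2048 + 512 + 128 + 8 + 4 in binary powers of 2.
So 8^2700 ≡ 1305 · 1305 · 1305 · 1305 · 1395 ≡ 1 (mod 2701).
Since the result is 1, base 8 gives no evidence that 2701 is composite.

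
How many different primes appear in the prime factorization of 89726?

89726 = 2 · 44863
44863 = 7 · 6409
6409 = 13 · 493
493 = 17 · 29
89726 = 2 · 7 · 13 · 17 · 29, which has 5 distinct prime factors.

5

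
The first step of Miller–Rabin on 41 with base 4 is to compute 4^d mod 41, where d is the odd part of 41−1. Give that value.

41 − 1 = 40 = 2^3 · 5, so d = 5.
4^1 ≡ 4 (mod 41)
4^2 ≡ 4^2 = 16 ≡ 16 (mod 41)
4^4 ≡ 16^2 = 256 ≡ 10 (mod 41)
5 = 4 + 1 in binary powers of 2.
So 4^5 ≡ 10 · 4 ≡ 40 (mod 41).
Since 4^d ≡ 40 (mod 41), base 4 does not prove 41 composite.

40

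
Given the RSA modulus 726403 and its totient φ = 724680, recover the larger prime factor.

φ(n) = (p−1)(q−1) = n − (p+q) + 1, so p + q = 726403 − 724680 + 1 = 1724.
p and q are the roots of t² − 1724t + 726403 = 0.
Discriminant: 1724² − 4·726403 = 2972176 − 2905612 = 66564; √66564 = 258.
q = (1724 − 258)/2 = 733, p = (1724 + 258)/2 = 991.
Check: 733 · 991 = 726403.

991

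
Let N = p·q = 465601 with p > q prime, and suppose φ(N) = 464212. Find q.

563

φ(n) = (p−1)(q−1) = n − (p+q) + 1, so p + q = 465601 − 464212 + 1 = 1390.
p and q are the roots of t² − 1390t + 465601 = 0.
Discriminant: 1390² − 4·465601 = 1932100 − 1862404 = 69696; √69696 = 264.
q = (1390 − 264)/2 = 563, p = (1390 + 264)/2 = 827.
Check: 563 · 827 = 465601.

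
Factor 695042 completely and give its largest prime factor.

83

695042 = 2 · 347521
347521 = 53 · 6557
6557 = 79 · 83
83 is prime.
So 695042 = 2 · 53 · 79 · 83; the largest prime factor is 83.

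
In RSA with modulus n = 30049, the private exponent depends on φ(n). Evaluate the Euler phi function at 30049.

Factor: 30049 = 151 · 199.
φ(30049) = (151−1) · (199−1) = 150 · 198 = 29700.

29700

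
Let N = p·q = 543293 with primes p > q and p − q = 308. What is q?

599

Since p = q + 308, we have 543293 = q(q + 308), so q² + 308q − 543293 = 0.
Discriminant: 308² + 4·543293 = 94864 + 2173172 = 2268036; √2268036 = 1506.
q = (−308 + 1506)/2 = 599, and p = q + 308 = 907.
Check: 599 · 907 = 543293.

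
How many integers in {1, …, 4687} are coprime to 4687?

4536

Factor: 4687 = 43 · 109.
φ(4687) = (43−1) · (109−1) = 42 · 108 = 4536.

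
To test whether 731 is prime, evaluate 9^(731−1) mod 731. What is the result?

13

9^1 ≡ 9 (mod 731)
9^2 ≡ 9^2 = 81 ≡ 81 (mod 731)
9^4 ≡ 81^2 = 6561 ≡ 713 (mod 731)
9^8 ≡ 713^2 = 508369 ≡ 324 (mod 731)
9^16 ≡ 324^2 = 104976 ≡ 443 (mod 731)
9^32 ≡ 443^2 = 196249 ≡ 341 (mod 731)
9^64 ≡ 341^2 = 116281 ≡ 52 (mod 731)
9^128 ≡ 52^2 = 2704 ≡ 511 (mod 731)
9^256 ≡ 511^2 = 261121 ≡ 154 (mod 731)
9^512 ≡ 154^2 = 23716 ≡ 324 (mod 731)
730 = 512 + 128 + 64 + 16 + 8 + 2 in binary powers of 2.
So 9^730 ≡ 324 · 511 · 52 · 443 · 324 · 81 ≡ 13 (mod 731).
Since 13 ≠ 1, base 9 is a Fermat witness: 731 is composite.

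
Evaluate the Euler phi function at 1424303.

1384128

Factor: 1424303 = 73 · 109 · 179.
φ(1424303) = (73−1) · (109−1) · (179−1) = 72 · 108 · 178 = 1384128.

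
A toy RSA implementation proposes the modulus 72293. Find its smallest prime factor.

72293 is odd.
Digit sum 23, not divisible by 3.
Ends in 3: not divisible by 5.
7: 72293 = 7·10327 + 4
11: 72293 = 11·6572 + 1
13: 72293 = 13·5561

13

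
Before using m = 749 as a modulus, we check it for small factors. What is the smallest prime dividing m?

749 is odd.
Digit sum 20, not divisible by 3.
Ends in 9: not divisible by 5.
7: 749 = 7·107

7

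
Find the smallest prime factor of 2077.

31

2077 is odd.
Digit sum 16, not divisible by 3.
Ends in 7: not divisible by 5.
7: 2077 = 7·296 + 5
11: 2077 = 11·188 + 9
13: 2077 = 13·159 + 10
17: 2077 = 17·122 + 3
19: 2077 = 19·109 + 6
23: 2077 = 23·90 + 7
29: 2077 = 29·71 + 18
31: 2077 = 31·67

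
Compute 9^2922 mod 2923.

417

9^1 ≡ 9 (mod 2923)
9^2 ≡ 9^2 = 81 ≡ 81 (mod 2923)
9^4 ≡ 81^2 = 6561 ≡ 715 (mod 2923)
9^8 ≡ 715^2 = 511225 ≡ 2623 (mod 2923)
9^16 ≡ 2623^2 = 6880129 ≡ 2310 (mod 2923)
9^32 ≡ 2310^2 = 5336100 ≡ 1625 (mod 2923)
9^64 ≡ 1625^2 = 2640625 ≡ 1156 (mod 2923)
9^128 ≡ 1156^2 = 1336336 ≡ 525 (mod 2923)
9^256 ≡ 525^2 = 275625 ≡ 863 (mod 2923)
9^512 ≡ 863^2 = 744769 ≡ 2327 (mod 2923)
9^1024 ≡ 2327^2 = 5414929 ≡ 1533 (mod 2923)
9^2048 ≡ 1533^2 = 2350089 ≡ 2920 (mod 2923)
2922 = 2048 + 512 + 256 + 64 + 32 + 8 + 2 in binary powers of 2.
So 9^2922 ≡ 2920 · 2327 · 863 · 1156 · 1625 · 2623 · 81 ≡ 417 (mod 2923).
Since 417 ≠ 1, base 9 is a Fermat witness: 2923 is composite.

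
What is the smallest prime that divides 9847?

9847 is odd.
Digit sum 28, not divisible by 3.
Ends in 7: not divisible by 5.
7: 9847 = 7·1406 + 5
11: 9847 = 11·895 + 2
13: 9847 = 13·757 + 6
17: 9847 = 17·579 + 4
19: 9847 = 19·518 + 5
23: 9847 = 23·428 + 3
29: 9847 = 29·339 + 16
31: 9847 = 31·317 + 20
37: 9847 = 37·266 + 5
41: 9847 = 41·240 + 7
43: 9847 = 43·229

43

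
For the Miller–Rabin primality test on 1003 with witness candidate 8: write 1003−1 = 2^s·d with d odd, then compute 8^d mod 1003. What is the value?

791

1003 − 1 = 1002 = 2^1 · 501, so d = 501.
8^1 ≡ 8 (mod 1003)
8^2 ≡ 8^2 = 64 ≡ 64 (mod 1003)
8^4 ≡ 64^2 = 4096 ≡ 84 (mod 1003)
8^8 ≡ 84^2 = 7056 ≡ 35 (mod 1003)
8^16 ≡ 35^2 = 1225 ≡ 222 (mod 1003)
8^32 ≡ 222^2 = 49284 ≡ 137 (mod 1003)
8^64 ≡ 137^2 = 18769 ≡ 715 (mod 1003)
8^128 ≡ 715^2 = 511225 ≡ 698 (mod 1003)
8^256 ≡ 698^2 = 487204 ≡ 749 (mod 1003)
501 = 256 + 128 + 64 + 32 + 16 + 4 + 1 in binary powers of 2.
So 8^501 ≡ 749 · 698 · 715 · 137 · 222 · 84 · 8 ≡ 791 (mod 1003).
Squaring chain: 791; never reaches −1, so base 8 is a Miller–Rabin witness that 1003 is composite.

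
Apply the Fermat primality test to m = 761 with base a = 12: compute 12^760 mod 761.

1

12^1 ≡ 12 (mod 761)
12^2 ≡ 12^2 = 144 ≡ 144 (mod 761)
12^4 ≡ 144^2 = 20736 ≡ 189 (mod 761)
12^8 ≡ 189^2 = 35721 ≡ 715 (mod 761)
12^16 ≡ 715^2 = 511225 ≡ 594 (mod 761)
12^32 ≡ 594^2 = 352836 ≡ 493 (mod 761)
12^64 ≡ 493^2 = 243049 ≡ 290 (mod 761)
12^128 ≡ 290^2 = 84100 ≡ 390 (mod 761)
12^256 ≡ 390^2 = 152100 ≡ 661 (mod 761)
12^512 ≡ 661^2 = 436921 ≡ 107 (mod 761)
760 = 512 + 128 + 64 + 32 + 16 + 8 in binary powers of 2.
So 12^760 ≡ 107 · 390 · 290 · 493 · 594 · 715 ≡ 1 (mod 761).
Since the result is 1, base 12 gives no evidence that 761 is composite.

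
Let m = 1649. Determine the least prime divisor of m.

17

1649 is odd.
Digit sum 20, not divisible by 3.
Ends in 9: not divisible by 5.
7: 1649 = 7·235 + 4
11: 1649 = 11·149 + 10
13: 1649 = 13·126 + 11
17: 1649 = 17·97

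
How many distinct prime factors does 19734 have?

19734 = 2 · 9867
9867 = 3 · 3289
3289 = 11 · 299
299 = 13 · 23
19734 = 2 · 3 · 11 · 13 · 23, which has 5 distinct prime factors.

5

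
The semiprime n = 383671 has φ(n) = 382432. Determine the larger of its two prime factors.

φ(n) = (p−1)(q−1) = n − (p+q) + 1, so p + q = 383671 − 382432 + 1 = 1240.
p and q are the roots of t² − 1240t + 383671 = 0.
Discriminant: 1240² − 4·383671 = 1537600 − 1534684 = 2916; √2916 = 54.
q = (1240 − 54)/2 = 593, p = (1240 + 54)/2 = 647.
Check: 593 · 647 = 383671.

647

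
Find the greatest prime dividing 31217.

53

31217 = 19 · 1643
1643 = 31 · 53
53 is prime.
So 31217 = 19 · 31 · 53; the largest prime factor is 53.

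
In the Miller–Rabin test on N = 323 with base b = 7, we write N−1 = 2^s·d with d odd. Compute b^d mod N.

323 − 1 = 322 = 2^1 · 161, so d = 161.
7^1 ≡ 7 (mod 323)
7^2 ≡ 7^2 = 49 ≡ 49 (mod 323)
7^4 ≡ 49^2 = 2401 ≡ 140 (mod 323)
7^8 ≡ 140^2 = 19600 ≡ 220 (mod 323)
7^16 ≡ 220^2 = 48400 ≡ 273 (mod 323)
7^32 ≡ 273^2 = 74529 ≡ 239 (mod 323)
7^64 ≡ 239^2 = 57121 ≡ 273 (mod 323)
7^128 ≡ 273^2 = 74529 ≡ 239 (mod 323)
161 = 128 + 32 + 1 in binary powers of 2.
So 7^161 ≡ 239 · 239 · 7 ≡ 296 (mod 323).
Squaring chain: 296; never reaches −1, so base 7 is a Miller–Rabin witness that 323 is composite.

296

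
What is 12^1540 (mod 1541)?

12^1 ≡ 12 (mod 1541)
12^2 ≡ 12^2 = 144 ≡ 144 (mod 1541)
12^4 ≡ 144^2 = 20736 ≡ 703 (mod 1541)
12^8 ≡ 703^2 = 494209 ≡ 1089 (mod 1541)
12^16 ≡ 1089^2 = 1185921 ≡ 892 (mod 1541)
12^32 ≡ 892^2 = 795664 ≡ 508 (mod 1541)
12^64 ≡ 508^2 = 258064 ≡ 717 (mod 1541)
12^128 ≡ 717^2 = 514089 ≡ 936 (mod 1541)
12^256 ≡ 936^2 = 876096 ≡ 808 (mod 1541)
12^512 ≡ 808^2 = 652864 ≡ 1021 (mod 1541)
12^1024 ≡ 1021^2 = 1042441 ≡ 725 (mod 1541)
1540 = 1024 + 512 + 4 in binary powers of 2.
So 12^1540 ≡ 725 · 1021 · 703 ≡ 967 (mod 1541).
Since 967 ≠ 1, base 12 is a Fermat witness: 1541 is composite.

967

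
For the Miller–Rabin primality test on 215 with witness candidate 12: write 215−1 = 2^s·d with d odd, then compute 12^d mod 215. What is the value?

28

215 − 1 = 214 = 2^1 · 107, so d = 107.
12^1 ≡ 12 (mod 215)
12^2 ≡ 12^2 = 144 ≡ 144 (mod 215)
12^4 ≡ 144^2 = 20736 ≡ 96 (mod 215)
12^8 ≡ 96^2 = 9216 ≡ 186 (mod 215)
12^16 ≡ 186^2 = 34596 ≡ 196 (mod 215)
12^32 ≡ 196^2 = 38416 ≡ 146 (mod 215)
12^64 ≡ 146^2 = 21316 ≡ 31 (mod 215)
107 = 64 + 32 + 8 + 2 + 1 in binary powers of 2.
So 12^107 ≡ 31 · 146 · 186 · 144 · 12 ≡ 28 (mod 215).
Squaring chain: 28; never reaches −1, so base 12 is a Miller–Rabin witness that 215 is composite.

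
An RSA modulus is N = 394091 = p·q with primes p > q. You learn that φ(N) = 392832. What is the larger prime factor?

φ(n) = (p−1)(q−1) = n − (p+q) + 1, so p + q = 394091 − 392832 + 1 = 1260.
p and q are the roots of t² − 1260t + 394091 = 0.
Discriminant: 1260² − 4·394091 = 1587600 − 1576364 = 11236; √11236 = 106.
q = (1260 − 106)/2 = 577, p = (1260 + 106)/2 = 683.
Check: 577 · 683 = 394091.

683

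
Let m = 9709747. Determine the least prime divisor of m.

9709747 is odd.
Digit sum 43, not divisible by 3.
Ends in 7: not divisible by 5.
7: 9709747 = 7·1387106 + 5
11: 9709747 = 11·882704 + 3
13: 9709747 = 13·746903 + 8
17: 9709747 = 17·571161 + 10
19: 9709747 = 19·511039 + 6
23: 9709747 = 23·422162 + 21
29: 9709747 = 29·334818 + 25
31: 9709747 = 31·313217 + 20
37: 9709747 = 37·262425 + 22
41: 9709747 = 41·236823 + 4
43: 9709747 = 43·225808 + 3
47: 9709747 = 47·206590 + 17
53: 9709747 = 53·183202 + 41
59: 9709747 = 59·164571 + 58
61: 9709747 = 61·159176 + 11
67: 9709747 = 67·144921 + 40
71: 9709747 = 71·136757

71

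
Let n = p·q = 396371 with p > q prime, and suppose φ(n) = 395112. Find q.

607

φ(n) = (p−1)(q−1) = n − (p+q) + 1, so p + q = 396371 − 395112 + 1 = 1260.
p and q are the roots of t² − 1260t + 396371 = 0.
Discriminant: 1260² − 4·396371 = 1587600 − 1585484 = 2116; √2116 = 46.
q = (1260 − 46)/2 = 607, p = (1260 + 46)/2 = 653.
Check: 607 · 653 = 396371.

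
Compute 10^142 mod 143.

10^1 ≡ 10 (mod 143)
10^2 ≡ 10^2 = 100 ≡ 100 (mod 143)
10^4 ≡ 100^2 = 10000 ≡ 133 (mod 143)
10^8 ≡ 133^2 = 17689 ≡ 100 (mod 143)
10^16 ≡ 100^2 = 10000 ≡ 133 (mod 143)
10^32 ≡ 133^2 = 17689 ≡ 100 (mod 143)
10^64 ≡ 100^2 = 10000 ≡ 133 (mod 143)
10^128 ≡ 133^2 = 17689 ≡ 100 (mod 143)
142 = 128 + 8 + 4 + 2 in binary powers of 2.
So 10^142 ≡ 100 · 100 · 133 · 100 ≡ 133 (mod 143).
Since 133 ≠ 1, base 10 is a Fermat witness: 143 is composite.

133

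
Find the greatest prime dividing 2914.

2914 = 2 · 1457
1457 = 31 · 47
47 is prime.
So 2914 = 2 · 31 · 47; the largest prime factor is 47.

47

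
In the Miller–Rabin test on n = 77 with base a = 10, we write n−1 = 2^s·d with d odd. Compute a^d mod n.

10

77 − 1 = 76 = 2^2 · 19, so d = 19.
10^1 ≡ 10 (mod 77)
10^2 ≡ 10^2 = 100 ≡ 23 (mod 77)
10^4 ≡ 23^2 = 529 ≡ 67 (mod 77)
10^8 ≡ 67^2 = 4489 ≡ 23 (mod 77)
10^16 ≡ 23^2 = 529 ≡ 67 (mod 77)
19 = 16 + 2 + 1 in binary powers of 2.
So 10^19 ≡ 67 · 23 · 10 ≡ 10 (mod 77).
Squaring chain: 10 → 23; never reaches −1, so base 10 is a Miller–Rabin witness that 77 is composite.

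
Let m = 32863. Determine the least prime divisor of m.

59

32863 is odd.
Digit sum 22, not divisible by 3.
Ends in 3: not divisible by 5.
7: 32863 = 7·4694 + 5
11: 32863 = 11·2987 + 6
13: 32863 = 13·2527 + 12
17: 32863 = 17·1933 + 2
19: 32863 = 19·1729 + 12
23: 32863 = 23·1428 + 19
29: 32863 = 29·1133 + 6
31: 32863 = 31·1060 + 3
37: 32863 = 37·888 + 7
41: 32863 = 41·801 + 22
43: 32863 = 43·764 + 11
47: 32863 = 47·699 + 10
53: 32863 = 53·620 + 3
59: 32863 = 59·557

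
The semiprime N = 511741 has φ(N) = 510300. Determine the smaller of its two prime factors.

631

φ(n) = (p−1)(q−1) = n − (p+q) + 1, so p + q = 511741 − 510300 + 1 = 1442.
p and q are the roots of t² − 1442t + 511741 = 0.
Discriminant: 1442² − 4·511741 = 2079364 − 2046964 = 32400; √32400 = 180.
q = (1442 − 180)/2 = 631, p = (1442 + 180)/2 = 811.
Check: 631 · 811 = 511741.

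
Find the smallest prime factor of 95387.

17

95387 is odd.
Digit sum 32, not divisible by 3.
Ends in 7: not divisible by 5.
7: 95387 = 7·13626 + 5
11: 95387 = 11·8671 + 6
13: 95387 = 13·7337 + 6
17: 95387 = 17·5611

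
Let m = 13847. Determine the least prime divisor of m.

61

13847 is odd.
Digit sum 23, not divisible by 3.
Ends in 7: not divisible by 5.
7: 13847 = 7·1978 + 1
11: 13847 = 11·1258 + 9
13: 13847 = 13·1065 + 2
17: 13847 = 17·814 + 9
19: 13847 = 19·728 + 15
23: 13847 = 23·602 + 1
29: 13847 = 29·477 + 14
31: 13847 = 31·446 + 21
37: 13847 = 37·374 + 9
41: 13847 = 41·337 + 30
43: 13847 = 43·322 + 1
47: 13847 = 47·294 + 29
53: 13847 = 53·261 + 14
59: 13847 = 59·234 + 41
61: 13847 = 61·227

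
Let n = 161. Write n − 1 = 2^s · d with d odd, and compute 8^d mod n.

85

161 − 1 = 160 = 2^5 · 5, so d = 5.
8^1 ≡ 8 (mod 161)
8^2 ≡ 8^2 = 64 ≡ 64 (mod 161)
8^4 ≡ 64^2 = 4096 ≡ 71 (mod 161)
5 = 4 + 1 in binary powers of 2.
So 8^5 ≡ 71 · 8 ≡ 85 (mod 161).
Squaring chain: 85 → 141 → 78 → 127 → 29; never reaches −1, so base 8 is a Miller–Rabin witness that 161 is composite.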